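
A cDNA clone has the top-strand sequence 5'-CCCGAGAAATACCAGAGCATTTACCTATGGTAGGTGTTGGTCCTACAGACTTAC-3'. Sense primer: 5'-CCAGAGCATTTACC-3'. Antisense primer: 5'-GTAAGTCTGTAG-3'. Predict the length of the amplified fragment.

43 bp

Forward primer CCAGAGCATTTACC is found on the top strand at positions 12–25.
Taking the reverse complement of GTAAGTCTGTAG gives CTACAGACTTAC, found at positions 43–54 on the template; the primer anneals here to the top strand with its 3' end pointing upstream.
The product runs from position 12 to position 54, so its length is 54 − 12 + 1 = 43 bp.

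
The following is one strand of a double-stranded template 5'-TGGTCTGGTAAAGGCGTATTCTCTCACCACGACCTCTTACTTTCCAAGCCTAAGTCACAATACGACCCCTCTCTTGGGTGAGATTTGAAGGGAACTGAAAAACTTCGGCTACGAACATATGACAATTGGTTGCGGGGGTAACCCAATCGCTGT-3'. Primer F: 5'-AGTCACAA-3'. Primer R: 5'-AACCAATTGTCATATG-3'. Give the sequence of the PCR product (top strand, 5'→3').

5'-AGTCACAATACGACCCCTCTCTTGGGTGAGATTTGAAGGGAACTGAAAAACTTCGGCTACGAACATATGACAATTGGTT-3'

Scanning the template, AGTCACAA occurs at positions 53–60; this primer anneals to the bottom strand there with its 3' end pointing downstream.
The reverse primer's reverse complement is CATATGACAATTGGTT, which matches the template at positions 116–131.
The product is the template from position 53 through 131 (79 bp).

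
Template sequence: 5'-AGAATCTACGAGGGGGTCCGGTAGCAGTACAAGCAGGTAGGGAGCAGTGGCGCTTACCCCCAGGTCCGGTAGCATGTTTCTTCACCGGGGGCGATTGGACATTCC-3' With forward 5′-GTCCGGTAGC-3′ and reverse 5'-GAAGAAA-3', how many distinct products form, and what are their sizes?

The forward primer GTCCGGTAGC matches the top strand at positions 16–25, 64–73.
The reverse primer's reverse complement is TTTCTTC, matching at positions 77–83.
Each forward site pairs with the reverse site to give a product ending at position 83: sizes 68, 20 bp.

Two products: 68 bp, 20 bp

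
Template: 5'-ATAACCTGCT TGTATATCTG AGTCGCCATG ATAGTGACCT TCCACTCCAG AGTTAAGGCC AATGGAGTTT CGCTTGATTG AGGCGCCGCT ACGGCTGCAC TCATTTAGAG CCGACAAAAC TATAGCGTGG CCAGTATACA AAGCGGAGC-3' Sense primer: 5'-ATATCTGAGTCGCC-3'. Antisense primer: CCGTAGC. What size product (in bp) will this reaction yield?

Forward primer ATATCTGAGTCGCC is found on the top strand at positions 14–27.
The reverse primer's reverse complement is GCTACGG, which matches the template at positions 88–94.
Amplicon spans positions 14–94: 81 bp.

81 bp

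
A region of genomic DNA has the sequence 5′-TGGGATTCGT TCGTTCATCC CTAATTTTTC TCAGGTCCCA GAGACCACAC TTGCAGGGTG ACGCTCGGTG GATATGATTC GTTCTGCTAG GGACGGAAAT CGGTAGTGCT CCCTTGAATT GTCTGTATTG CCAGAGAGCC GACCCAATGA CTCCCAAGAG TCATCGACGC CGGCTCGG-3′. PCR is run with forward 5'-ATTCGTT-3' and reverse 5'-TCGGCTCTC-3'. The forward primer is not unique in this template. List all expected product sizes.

The forward primer ATTCGTT matches the top strand at positions 5–11, 77–83.
The reverse primer's reverse complement is GAGAGCCGA, matching at positions 134–142.
Each forward site pairs with the reverse site to give a product ending at position 142: sizes 138, 66 bp.

138 bp, 66 bp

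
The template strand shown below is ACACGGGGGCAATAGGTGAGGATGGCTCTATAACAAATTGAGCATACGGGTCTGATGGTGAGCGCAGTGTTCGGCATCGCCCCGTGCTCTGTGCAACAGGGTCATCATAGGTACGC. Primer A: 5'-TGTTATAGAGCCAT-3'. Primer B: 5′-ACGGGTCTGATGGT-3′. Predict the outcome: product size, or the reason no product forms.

No product — the primers' 3' ends point away from each other.

Primer A (TGTTATAGAGCCAT) has reverse complement ATGGCTCTATAACA, which matches the top strand at positions 22–35; primer A anneals to the top strand there with its 3' end pointing upstream toward position 22.
Primer B (ACGGGTCTGATGGT) matches the top strand directly at positions 46–59; it anneals to the bottom strand with its 3' end pointing downstream toward position 59.
The 3' ends diverge (primer A extends toward position 1, primer B toward position 116), so the primers never converge on a shared product.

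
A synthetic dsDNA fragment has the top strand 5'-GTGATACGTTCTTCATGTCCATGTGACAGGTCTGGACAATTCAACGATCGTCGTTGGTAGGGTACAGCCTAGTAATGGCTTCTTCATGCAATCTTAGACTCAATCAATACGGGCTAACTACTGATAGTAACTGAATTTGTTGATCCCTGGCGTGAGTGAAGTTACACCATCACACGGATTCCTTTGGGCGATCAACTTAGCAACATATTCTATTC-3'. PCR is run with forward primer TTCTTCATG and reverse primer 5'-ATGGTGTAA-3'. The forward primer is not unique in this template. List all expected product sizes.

162 bp, 91 bp

The forward primer TTCTTCATG matches the top strand at positions 9–17, 80–88.
The reverse primer's reverse complement is TTACACCAT, matching at positions 162–170.
Each forward site pairs with the reverse site to give a product ending at position 170: sizes 162, 91 bp.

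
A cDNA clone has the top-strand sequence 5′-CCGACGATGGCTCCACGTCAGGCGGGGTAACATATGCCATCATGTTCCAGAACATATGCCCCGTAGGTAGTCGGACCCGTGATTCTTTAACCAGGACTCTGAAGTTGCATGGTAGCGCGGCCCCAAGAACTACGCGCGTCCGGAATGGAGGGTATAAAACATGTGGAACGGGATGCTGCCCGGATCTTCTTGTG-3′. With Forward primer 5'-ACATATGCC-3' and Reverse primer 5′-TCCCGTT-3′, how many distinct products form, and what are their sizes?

The forward primer ACATATGCC matches the top strand at positions 30–38, 52–60.
The reverse primer's reverse complement is AACGGGA, matching at positions 167–173.
Each forward site pairs with the reverse site to give a product ending at position 173: sizes 144, 122 bp.

Two products: 144 bp, 122 bp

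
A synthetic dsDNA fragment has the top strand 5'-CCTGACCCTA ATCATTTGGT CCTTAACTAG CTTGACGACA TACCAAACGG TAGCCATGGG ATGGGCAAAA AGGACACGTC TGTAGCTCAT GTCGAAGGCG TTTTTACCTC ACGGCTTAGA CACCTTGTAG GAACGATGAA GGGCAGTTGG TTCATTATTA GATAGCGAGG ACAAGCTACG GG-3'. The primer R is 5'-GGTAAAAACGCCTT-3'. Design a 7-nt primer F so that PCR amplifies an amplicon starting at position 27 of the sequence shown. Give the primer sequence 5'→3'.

5'-CTAGCTT-3'

The reverse primer's reverse complement AAGGCGTTTTTACC matches the template at positions 95–108; the product starts at position 27.
The forward primer is identical to the top strand over positions 27–33: CTAGCTT.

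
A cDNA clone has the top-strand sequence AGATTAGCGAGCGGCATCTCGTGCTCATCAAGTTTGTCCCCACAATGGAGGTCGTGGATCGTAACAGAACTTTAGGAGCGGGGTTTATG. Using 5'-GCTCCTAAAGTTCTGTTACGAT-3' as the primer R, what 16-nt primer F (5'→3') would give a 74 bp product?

The reverse primer's reverse complement ATCGTAACAGAACTTTAGGAGC matches the template at positions 58–79, so the product ends at position 79.
A 74 bp product then starts at position 79 − 74 + 1 = 6.
The forward primer is identical to the top strand there: AGCGAGCGGCATCTCG.

5'-AGCGAGCGGCATCTCG-3'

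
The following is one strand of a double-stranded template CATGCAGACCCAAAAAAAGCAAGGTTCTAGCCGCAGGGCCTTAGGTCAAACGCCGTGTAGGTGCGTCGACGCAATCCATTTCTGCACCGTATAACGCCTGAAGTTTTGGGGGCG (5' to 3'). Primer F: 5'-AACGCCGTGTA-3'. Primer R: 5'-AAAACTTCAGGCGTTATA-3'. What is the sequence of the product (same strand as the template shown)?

The forward primer matches the template at positions 49–59.
Taking the reverse complement of AAAACTTCAGGCGTTATA gives TATAACGCCTGAAGTTTT, found at positions 90–107 on the template; the primer anneals here to the top strand with its 3' end pointing upstream.
The product is the template from position 49 through 107 (59 bp).

5'-AACGCCGTGTAGGTGCGTCGACGCAATCCATTTCTGCACCGTATAACGCCTGAAGTTTT-3'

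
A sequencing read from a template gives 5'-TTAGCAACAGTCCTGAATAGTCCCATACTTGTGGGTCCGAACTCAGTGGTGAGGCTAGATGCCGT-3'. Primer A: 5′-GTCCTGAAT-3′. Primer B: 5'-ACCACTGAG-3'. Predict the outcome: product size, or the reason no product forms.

Primer A (GTCCTGAAT) matches the top strand at positions 10–18; it acts as a forward primer.
Primer B's reverse complement is CTCAGTGGT, matching the top strand at positions 42–50; it acts as a reverse primer.
The 3' ends face each other across positions 10–50, giving a 41 bp product.

Yes — a 41 bp product.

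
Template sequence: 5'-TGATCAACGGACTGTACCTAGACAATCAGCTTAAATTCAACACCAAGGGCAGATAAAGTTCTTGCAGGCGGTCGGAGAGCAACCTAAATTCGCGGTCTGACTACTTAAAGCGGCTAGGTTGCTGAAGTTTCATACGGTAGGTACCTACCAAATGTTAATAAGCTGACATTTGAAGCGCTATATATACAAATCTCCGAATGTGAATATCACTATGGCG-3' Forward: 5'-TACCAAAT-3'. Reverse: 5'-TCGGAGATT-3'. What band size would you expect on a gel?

52 bp

Forward primer TACCAAAT is found on the top strand at positions 146–153.
Taking the reverse complement of TCGGAGATT gives AATCTCCGA, found at positions 189–197 on the template; the primer anneals here to the top strand with its 3' end pointing upstream.
Amplicon spans positions 146–197: 52 bp.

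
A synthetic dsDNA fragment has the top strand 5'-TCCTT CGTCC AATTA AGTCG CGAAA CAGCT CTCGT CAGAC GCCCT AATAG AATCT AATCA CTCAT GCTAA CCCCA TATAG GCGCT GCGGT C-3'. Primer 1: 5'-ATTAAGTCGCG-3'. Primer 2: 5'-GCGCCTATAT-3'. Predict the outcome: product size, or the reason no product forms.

Yes — a 73 bp product.

Primer 1 (ATTAAGTCGCG) matches the top strand at positions 12–22; it acts as a forward primer.
Primer 2's reverse complement is ATATAGGCGC, matching the top strand at positions 75–84; it acts as a reverse primer.
The 3' ends face each other across positions 12–84, giving a 73 bp product.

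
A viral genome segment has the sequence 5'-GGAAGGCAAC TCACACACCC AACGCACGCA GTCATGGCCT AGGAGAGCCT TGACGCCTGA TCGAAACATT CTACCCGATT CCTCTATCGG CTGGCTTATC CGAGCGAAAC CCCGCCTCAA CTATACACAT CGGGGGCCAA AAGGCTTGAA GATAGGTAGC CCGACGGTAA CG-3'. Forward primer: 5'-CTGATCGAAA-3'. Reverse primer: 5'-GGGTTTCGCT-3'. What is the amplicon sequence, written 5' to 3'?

The forward primer matches the template at positions 57–66.
Reverse complement of the reverse primer: AGCGAAACCC. This occurs on the top strand at positions 103–112.
The product is the template from position 57 through 112 (56 bp).

5'-CTGATCGAAACATTCTACCCGATTCCTCTATCGGCTGGCTTATCCGAGCGAAACCC-3'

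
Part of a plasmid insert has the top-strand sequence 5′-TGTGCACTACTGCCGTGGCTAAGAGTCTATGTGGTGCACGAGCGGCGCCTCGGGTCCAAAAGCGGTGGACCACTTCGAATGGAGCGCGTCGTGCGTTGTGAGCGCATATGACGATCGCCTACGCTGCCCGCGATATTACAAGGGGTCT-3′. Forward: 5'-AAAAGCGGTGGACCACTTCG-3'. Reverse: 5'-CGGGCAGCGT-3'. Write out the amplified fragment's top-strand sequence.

Scanning the template, AAAAGCGGTGGACCACTTCG occurs at positions 58–77; this primer anneals to the bottom strand there with its 3' end pointing downstream.
Taking the reverse complement of CGGGCAGCGT gives ACGCTGCCCG, found at positions 121–130 on the template; the primer anneals here to the top strand with its 3' end pointing upstream.
The product is the template from position 58 through 130 (73 bp).

5'-AAAAGCGGTGGACCACTTCGAATGGAGCGCGTCGTGCGTTGTGAGCGCATATGACGATCGCCTACGCTGCCCG-3'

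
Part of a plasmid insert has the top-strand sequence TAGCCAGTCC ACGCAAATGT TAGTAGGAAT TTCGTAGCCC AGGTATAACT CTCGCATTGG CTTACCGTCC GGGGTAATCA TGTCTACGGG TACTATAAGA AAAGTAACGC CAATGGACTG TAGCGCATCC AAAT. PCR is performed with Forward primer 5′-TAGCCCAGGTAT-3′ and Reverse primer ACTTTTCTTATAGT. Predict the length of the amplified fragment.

Scanning the template, TAGCCCAGGTAT occurs at positions 35–46; this primer anneals to the bottom strand there with its 3' end pointing downstream.
Reverse complement of the reverse primer: ACTATAAGAAAAGT. This occurs on the top strand at positions 92–105.
The product runs from position 35 to position 105, so its length is 105 − 35 + 1 = 71 bp.

71 bp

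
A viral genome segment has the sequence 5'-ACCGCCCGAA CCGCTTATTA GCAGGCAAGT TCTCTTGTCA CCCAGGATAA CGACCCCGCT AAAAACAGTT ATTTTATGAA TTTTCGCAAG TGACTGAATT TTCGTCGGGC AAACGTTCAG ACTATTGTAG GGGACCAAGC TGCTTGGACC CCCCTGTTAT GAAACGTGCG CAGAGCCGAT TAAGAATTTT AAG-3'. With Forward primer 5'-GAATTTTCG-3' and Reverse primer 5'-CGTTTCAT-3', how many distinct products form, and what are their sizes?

Two products: 89 bp, 71 bp

The forward primer GAATTTTCG matches the top strand at positions 78–86, 96–104.
The reverse primer's reverse complement is ATGAAACG, matching at positions 159–166.
Each forward site pairs with the reverse site to give a product ending at position 166: sizes 89, 71 bp.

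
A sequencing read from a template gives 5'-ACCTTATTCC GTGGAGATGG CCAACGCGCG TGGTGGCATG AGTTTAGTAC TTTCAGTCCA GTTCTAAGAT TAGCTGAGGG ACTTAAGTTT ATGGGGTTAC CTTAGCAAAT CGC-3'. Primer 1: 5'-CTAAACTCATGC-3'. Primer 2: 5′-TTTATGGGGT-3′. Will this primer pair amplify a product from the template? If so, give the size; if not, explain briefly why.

Primer 1 (CTAAACTCATGC) has reverse complement GCATGAGTTTAG, which matches the top strand at positions 36–47; primer 1 anneals to the top strand there with its 3' end pointing upstream toward position 36.
Primer 2 (TTTATGGGGT) matches the top strand directly at positions 88–97; it anneals to the bottom strand with its 3' end pointing downstream toward position 97.
The 3' ends diverge (primer 1 extends toward position 1, primer 2 toward position 113), so the primers never converge on a shared product.

No product — the primers' 3' ends point away from each other.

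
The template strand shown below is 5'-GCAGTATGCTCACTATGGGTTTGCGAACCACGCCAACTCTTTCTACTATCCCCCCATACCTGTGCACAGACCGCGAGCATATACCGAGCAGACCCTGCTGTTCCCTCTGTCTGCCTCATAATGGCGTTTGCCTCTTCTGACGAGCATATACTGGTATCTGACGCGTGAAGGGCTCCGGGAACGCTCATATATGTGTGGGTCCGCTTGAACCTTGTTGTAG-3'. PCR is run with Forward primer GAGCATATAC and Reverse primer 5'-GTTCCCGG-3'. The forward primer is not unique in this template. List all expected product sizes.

The forward primer GAGCATATAC matches the top strand at positions 75–84, 142–151.
The reverse primer's reverse complement is CCGGGAAC, matching at positions 175–182.
Each forward site pairs with the reverse site to give a product ending at position 182: sizes 108, 41 bp.

108 bp, 41 bp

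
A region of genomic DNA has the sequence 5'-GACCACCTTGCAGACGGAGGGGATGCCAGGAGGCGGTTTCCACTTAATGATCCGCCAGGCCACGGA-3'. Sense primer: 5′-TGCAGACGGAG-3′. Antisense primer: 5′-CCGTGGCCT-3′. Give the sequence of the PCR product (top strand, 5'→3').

Forward primer TGCAGACGGAG is found on the top strand at positions 9–19.
The reverse primer's reverse complement is AGGCCACGG, which matches the template at positions 57–65.
The product is the template from position 9 through 65 (57 bp).

5'-TGCAGACGGAGGGGATGCCAGGAGGCGGTTTCCACTTAATGATCCGCCAGGCCACGG-3'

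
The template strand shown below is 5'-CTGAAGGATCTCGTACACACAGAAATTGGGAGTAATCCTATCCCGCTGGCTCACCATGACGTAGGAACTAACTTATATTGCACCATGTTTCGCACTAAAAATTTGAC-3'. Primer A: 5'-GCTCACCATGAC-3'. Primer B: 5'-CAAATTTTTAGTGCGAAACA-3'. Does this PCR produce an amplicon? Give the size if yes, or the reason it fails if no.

Yes — a 57 bp product.

Primer A (GCTCACCATGAC) matches the top strand at positions 49–60; it acts as a forward primer.
Primer B's reverse complement is TGTTTCGCACTAAAAATTTG, matching the top strand at positions 86–105; it acts as a reverse primer.
The 3' ends face each other across positions 49–105, giving a 57 bp product.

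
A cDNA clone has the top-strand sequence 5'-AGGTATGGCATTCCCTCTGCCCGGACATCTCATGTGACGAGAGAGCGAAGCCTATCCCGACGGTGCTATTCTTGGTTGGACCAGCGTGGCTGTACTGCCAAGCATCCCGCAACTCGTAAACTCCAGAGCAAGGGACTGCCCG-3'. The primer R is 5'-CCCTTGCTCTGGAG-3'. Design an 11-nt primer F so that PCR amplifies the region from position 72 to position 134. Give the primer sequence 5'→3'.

The reverse primer's reverse complement CTCCAGAGCAAGGG matches the template at positions 121–134; the product starts at position 72.
The forward primer is identical to the top strand over positions 72–82: TTGGTTGGACC.

5'-TTGGTTGGACC-3'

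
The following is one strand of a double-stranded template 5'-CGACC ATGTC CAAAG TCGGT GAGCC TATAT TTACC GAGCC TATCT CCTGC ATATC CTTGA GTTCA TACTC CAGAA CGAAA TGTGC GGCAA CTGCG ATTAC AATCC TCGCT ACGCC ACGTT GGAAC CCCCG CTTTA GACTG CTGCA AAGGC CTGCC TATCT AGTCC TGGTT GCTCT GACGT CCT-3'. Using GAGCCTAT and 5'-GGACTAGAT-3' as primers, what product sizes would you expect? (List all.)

The forward primer GAGCCTAT matches the top strand at positions 21–28, 36–43.
The reverse primer's reverse complement is ATCTAGTCC, matching at positions 157–165.
Each forward site pairs with the reverse site to give a product ending at position 165: sizes 145, 130 bp.

145 bp, 130 bp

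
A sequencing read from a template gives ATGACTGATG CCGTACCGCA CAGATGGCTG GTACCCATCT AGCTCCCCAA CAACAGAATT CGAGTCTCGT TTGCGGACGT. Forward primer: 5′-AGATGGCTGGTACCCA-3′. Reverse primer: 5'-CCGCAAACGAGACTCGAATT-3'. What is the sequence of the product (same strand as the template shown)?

The forward primer matches the template at positions 22–37.
The reverse primer's reverse complement is AATTCGAGTCTCGTTTGCGG, which matches the template at positions 57–76.
The product is the template from position 22 through 76 (55 bp).

5'-AGATGGCTGGTACCCATCTAGCTCCCCAACAACAGAATTCGAGTCTCGTTTGCGG-3'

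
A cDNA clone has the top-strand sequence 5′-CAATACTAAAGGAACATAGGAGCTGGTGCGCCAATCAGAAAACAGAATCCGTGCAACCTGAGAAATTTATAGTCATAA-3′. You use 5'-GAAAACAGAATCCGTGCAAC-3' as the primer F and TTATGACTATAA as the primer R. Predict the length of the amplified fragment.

41 bp

Scanning the template, GAAAACAGAATCCGTGCAAC occurs at positions 38–57; this primer anneals to the bottom strand there with its 3' end pointing downstream.
The reverse primer's reverse complement is TTATAGTCATAA, which matches the template at positions 67–78.
The product runs from position 38 to position 78, so its length is 78 − 38 + 1 = 41 bp.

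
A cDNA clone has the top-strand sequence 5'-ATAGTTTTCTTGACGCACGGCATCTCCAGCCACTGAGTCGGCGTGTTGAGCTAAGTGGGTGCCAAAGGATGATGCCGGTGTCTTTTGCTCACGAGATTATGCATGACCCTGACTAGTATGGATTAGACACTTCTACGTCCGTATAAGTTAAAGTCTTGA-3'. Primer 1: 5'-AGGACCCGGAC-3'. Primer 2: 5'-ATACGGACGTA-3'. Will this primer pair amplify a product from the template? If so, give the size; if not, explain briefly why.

Primer 1 (AGGACCCGGAC) does not match the top strand, and its reverse complement GTCCGGGTCCT does not match either.
With no annealing site for primer 1, no amplification occurs.

No product — primer 1 has no binding site in the template.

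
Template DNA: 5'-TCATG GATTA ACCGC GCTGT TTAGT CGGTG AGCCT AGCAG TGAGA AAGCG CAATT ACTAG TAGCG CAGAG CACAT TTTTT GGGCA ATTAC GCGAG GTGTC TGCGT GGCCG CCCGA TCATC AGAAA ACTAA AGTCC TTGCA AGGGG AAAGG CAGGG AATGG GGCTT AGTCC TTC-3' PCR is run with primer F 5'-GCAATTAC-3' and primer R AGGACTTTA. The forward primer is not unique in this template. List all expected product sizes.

87 bp, 54 bp

The forward primer GCAATTAC matches the top strand at positions 50–57, 83–90.
The reverse primer's reverse complement is TAAAGTCCT, matching at positions 128–136.
Each forward site pairs with the reverse site to give a product ending at position 136: sizes 87, 54 bp.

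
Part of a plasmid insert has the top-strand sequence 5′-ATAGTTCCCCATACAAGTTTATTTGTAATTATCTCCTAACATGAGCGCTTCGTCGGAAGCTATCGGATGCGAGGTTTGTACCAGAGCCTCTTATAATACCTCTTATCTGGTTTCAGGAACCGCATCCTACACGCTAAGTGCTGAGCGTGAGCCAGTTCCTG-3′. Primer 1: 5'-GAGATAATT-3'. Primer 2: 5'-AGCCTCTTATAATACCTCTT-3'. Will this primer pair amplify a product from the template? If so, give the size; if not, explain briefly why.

Primer 1 (GAGATAATT) has reverse complement AATTATCTC, which matches the top strand at positions 27–35; primer 1 anneals to the top strand there with its 3' end pointing upstream toward position 27.
Primer 2 (AGCCTCTTATAATACCTCTT) matches the top strand directly at positions 85–104; it anneals to the bottom strand with its 3' end pointing downstream toward position 104.
The 3' ends diverge (primer 1 extends toward position 1, primer 2 toward position 161), so the primers never converge on a shared product.

No product — the primers' 3' ends point away from each other.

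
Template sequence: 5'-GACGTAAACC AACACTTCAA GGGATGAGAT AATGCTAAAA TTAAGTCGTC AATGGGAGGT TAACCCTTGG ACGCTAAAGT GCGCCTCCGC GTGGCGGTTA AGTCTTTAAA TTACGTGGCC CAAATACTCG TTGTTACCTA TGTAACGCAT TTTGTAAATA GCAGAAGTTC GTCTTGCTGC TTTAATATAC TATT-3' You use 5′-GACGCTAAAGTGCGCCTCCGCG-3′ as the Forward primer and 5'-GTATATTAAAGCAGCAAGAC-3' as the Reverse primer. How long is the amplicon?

121 bp

Forward primer GACGCTAAAGTGCGCCTCCGCG is found on the top strand at positions 70–91.
Reverse complement of the reverse primer: GTCTTGCTGCTTTAATATAC. This occurs on the top strand at positions 171–190.
The product runs from position 70 to position 190, so its length is 190 − 70 + 1 = 121 bp.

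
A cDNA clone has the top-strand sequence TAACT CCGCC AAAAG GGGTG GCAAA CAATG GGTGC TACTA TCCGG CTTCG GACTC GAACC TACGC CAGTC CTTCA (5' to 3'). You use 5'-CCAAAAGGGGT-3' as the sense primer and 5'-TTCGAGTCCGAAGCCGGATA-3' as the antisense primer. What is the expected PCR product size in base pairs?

50 bp

Forward primer CCAAAAGGGGT is found on the top strand at positions 9–19.
Reverse complement of the reverse primer: TATCCGGCTTCGGACTCGAA. This occurs on the top strand at positions 39–58.
Product length = (reverse-primer end) − (forward-primer start) + 1 = 58 − 9 + 1 = 50 bp.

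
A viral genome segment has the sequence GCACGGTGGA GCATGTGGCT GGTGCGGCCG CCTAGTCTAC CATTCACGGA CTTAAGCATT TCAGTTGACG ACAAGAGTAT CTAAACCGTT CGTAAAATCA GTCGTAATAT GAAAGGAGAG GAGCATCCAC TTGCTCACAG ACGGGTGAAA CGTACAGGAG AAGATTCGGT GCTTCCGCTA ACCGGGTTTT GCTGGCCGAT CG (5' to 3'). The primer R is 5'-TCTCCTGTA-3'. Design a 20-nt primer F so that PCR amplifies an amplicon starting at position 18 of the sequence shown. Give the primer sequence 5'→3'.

5'-GCTGGTGCGGCCGCCTAGTC-3'

The reverse primer's reverse complement TACAGGAGA matches the template at positions 153–161; the product starts at position 18.
The forward primer is identical to the top strand over positions 18–37: GCTGGTGCGGCCGCCTAGTC.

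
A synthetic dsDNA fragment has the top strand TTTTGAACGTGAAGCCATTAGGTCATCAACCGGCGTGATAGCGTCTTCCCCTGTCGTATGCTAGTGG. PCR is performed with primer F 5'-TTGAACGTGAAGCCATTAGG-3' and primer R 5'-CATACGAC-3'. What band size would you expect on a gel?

The forward primer matches the template at positions 3–22.
The reverse primer's reverse complement is GTCGTATG, which matches the template at positions 53–60.
The product runs from position 3 to position 60, so its length is 60 − 3 + 1 = 58 bp.

58 bp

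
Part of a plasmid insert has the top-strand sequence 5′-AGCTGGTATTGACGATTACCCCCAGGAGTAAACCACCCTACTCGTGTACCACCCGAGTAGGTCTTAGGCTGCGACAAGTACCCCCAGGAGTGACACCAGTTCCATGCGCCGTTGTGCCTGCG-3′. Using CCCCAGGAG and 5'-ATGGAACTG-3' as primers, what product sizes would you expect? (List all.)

The forward primer CCCCAGGAG matches the top strand at positions 20–28, 82–90.
The reverse primer's reverse complement is CAGTTCCAT, matching at positions 97–105.
Each forward site pairs with the reverse site to give a product ending at position 105: sizes 86, 24 bp.

86 bp, 24 bp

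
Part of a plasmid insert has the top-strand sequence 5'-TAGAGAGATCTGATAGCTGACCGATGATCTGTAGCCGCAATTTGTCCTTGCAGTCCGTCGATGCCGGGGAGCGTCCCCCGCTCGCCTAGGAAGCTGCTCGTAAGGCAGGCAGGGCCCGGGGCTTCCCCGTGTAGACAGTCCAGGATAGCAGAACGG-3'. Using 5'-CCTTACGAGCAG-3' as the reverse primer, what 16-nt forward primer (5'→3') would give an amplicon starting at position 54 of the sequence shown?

5'-TCCGTCGATGCCGGGG-3'

The reverse primer's reverse complement CTGCTCGTAAGG matches the template at positions 94–105; the product starts at position 54.
The forward primer is identical to the top strand over positions 54–69: TCCGTCGATGCCGGGG.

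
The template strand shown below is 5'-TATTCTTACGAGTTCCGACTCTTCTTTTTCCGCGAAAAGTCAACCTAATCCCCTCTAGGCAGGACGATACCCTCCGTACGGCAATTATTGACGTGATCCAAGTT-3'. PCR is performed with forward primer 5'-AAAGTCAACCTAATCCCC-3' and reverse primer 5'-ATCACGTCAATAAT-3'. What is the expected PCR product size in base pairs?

62 bp

Scanning the template, AAAGTCAACCTAATCCCC occurs at positions 36–53; this primer anneals to the bottom strand there with its 3' end pointing downstream.
The reverse primer's reverse complement is ATTATTGACGTGAT, which matches the template at positions 84–97.
Amplicon spans positions 36–97: 62 bp.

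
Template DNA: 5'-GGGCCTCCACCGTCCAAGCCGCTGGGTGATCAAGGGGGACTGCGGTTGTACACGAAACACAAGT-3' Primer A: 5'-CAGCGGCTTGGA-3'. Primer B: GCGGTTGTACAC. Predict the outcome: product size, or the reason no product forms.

Primer A (CAGCGGCTTGGA) has reverse complement TCCAAGCCGCTG, which matches the top strand at positions 13–24; primer A anneals to the top strand there with its 3' end pointing upstream toward position 13.
Primer B (GCGGTTGTACAC) matches the top strand directly at positions 42–53; it anneals to the bottom strand with its 3' end pointing downstream toward position 53.
The 3' ends diverge (primer A extends toward position 1, primer B toward position 64), so the primers never converge on a shared product.

No product — the primers' 3' ends point away from each other.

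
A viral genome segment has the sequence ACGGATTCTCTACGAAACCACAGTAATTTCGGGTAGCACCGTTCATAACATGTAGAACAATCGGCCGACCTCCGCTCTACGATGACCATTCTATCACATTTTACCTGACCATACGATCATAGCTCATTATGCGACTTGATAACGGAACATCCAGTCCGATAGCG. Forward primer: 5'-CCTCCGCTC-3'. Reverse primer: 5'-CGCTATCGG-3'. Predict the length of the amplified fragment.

96 bp

Forward primer CCTCCGCTC is found on the top strand at positions 69–77.
Taking the reverse complement of CGCTATCGG gives CCGATAGCG, found at positions 156–164 on the template; the primer anneals here to the top strand with its 3' end pointing upstream.
Amplicon spans positions 69–164: 96 bp.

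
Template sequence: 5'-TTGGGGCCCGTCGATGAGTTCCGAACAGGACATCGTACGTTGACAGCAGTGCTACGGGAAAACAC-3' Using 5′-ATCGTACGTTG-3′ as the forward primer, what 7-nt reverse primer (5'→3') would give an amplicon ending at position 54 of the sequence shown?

5'-TAGCACT-3'

The forward primer binds at positions 32–42; the product's 3' end on the top strand is position 54.
The reverse primer anneals to the top strand over positions 48–54, i.e. to AGTGCTA.
Its sequence written 5'→3' is the reverse complement: TAGCACT.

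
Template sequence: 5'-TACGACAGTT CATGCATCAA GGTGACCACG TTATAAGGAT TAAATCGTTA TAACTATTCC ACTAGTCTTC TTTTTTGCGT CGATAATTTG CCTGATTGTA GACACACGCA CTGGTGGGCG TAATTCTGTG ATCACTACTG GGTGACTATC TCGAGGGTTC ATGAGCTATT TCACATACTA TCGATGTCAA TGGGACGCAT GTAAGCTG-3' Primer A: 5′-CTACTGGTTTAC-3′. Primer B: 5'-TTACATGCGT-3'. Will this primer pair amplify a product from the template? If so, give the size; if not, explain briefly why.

No product — primer A has no binding site in the template.

Primer A (CTACTGGTTTAC) does not match the top strand, and its reverse complement GTAAACCAGTAG does not match either.
With no annealing site for primer A, no amplification occurs.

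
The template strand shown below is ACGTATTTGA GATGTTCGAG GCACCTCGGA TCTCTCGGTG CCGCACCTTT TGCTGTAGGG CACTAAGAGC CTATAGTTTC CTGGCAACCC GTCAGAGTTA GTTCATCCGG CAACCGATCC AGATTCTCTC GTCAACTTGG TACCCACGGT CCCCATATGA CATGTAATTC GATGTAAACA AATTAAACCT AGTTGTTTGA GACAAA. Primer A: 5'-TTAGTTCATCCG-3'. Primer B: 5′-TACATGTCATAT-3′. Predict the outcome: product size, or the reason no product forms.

Yes — a 69 bp product.

Primer A (TTAGTTCATCCG) matches the top strand at positions 98–109; it acts as a forward primer.
Primer B's reverse complement is ATATGACATGTA, matching the top strand at positions 155–166; it acts as a reverse primer.
The 3' ends face each other across positions 98–166, giving a 69 bp product.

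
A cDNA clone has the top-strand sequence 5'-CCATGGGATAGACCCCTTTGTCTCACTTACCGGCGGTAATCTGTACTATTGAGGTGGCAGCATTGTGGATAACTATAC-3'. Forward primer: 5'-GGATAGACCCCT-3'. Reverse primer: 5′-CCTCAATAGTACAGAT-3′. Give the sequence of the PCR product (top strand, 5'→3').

5'-GGATAGACCCCTTTGTCTCACTTACCGGCGGTAATCTGTACTATTGAGG-3'

The forward primer matches the template at positions 6–17.
Reverse complement of the reverse primer: ATCTGTACTATTGAGG. This occurs on the top strand at positions 39–54.
The product is the template from position 6 through 54 (49 bp).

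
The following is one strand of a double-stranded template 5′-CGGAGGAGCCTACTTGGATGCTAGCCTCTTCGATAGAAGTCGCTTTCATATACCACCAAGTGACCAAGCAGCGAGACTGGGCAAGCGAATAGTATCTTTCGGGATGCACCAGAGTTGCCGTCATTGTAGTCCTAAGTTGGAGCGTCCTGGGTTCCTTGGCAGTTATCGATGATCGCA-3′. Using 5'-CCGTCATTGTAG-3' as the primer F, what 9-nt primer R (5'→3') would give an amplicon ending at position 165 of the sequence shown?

The forward primer binds at positions 118–129; the product's 3' end on the top strand is position 165.
The reverse primer anneals to the top strand over positions 157–165, i.e. to TGGCAGTTA.
Its sequence written 5'→3' is the reverse complement: TAACTGCCA.

5'-TAACTGCCA-3'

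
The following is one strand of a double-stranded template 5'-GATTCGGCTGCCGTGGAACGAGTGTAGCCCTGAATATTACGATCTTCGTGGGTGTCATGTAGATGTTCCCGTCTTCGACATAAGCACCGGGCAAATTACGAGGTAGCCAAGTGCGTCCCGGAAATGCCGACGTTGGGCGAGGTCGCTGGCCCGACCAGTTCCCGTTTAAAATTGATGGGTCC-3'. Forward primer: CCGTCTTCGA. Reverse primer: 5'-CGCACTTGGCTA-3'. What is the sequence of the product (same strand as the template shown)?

The forward primer matches the template at positions 69–78.
Taking the reverse complement of CGCACTTGGCTA gives TAGCCAAGTGCG, found at positions 104–115 on the template; the primer anneals here to the top strand with its 3' end pointing upstream.
The product is the template from position 69 through 115 (47 bp).

5'-CCGTCTTCGACATAAGCACCGGGCAAATTACGAGGTAGCCAAGTGCG-3'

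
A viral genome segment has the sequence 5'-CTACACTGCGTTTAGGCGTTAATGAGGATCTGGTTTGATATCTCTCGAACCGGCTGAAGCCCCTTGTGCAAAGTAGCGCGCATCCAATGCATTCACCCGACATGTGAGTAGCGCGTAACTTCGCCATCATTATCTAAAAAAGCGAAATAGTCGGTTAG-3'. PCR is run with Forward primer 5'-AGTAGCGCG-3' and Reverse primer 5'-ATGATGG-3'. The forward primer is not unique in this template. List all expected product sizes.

The forward primer AGTAGCGCG matches the top strand at positions 72–80, 107–115.
The reverse primer's reverse complement is CCATCAT, matching at positions 124–130.
Each forward site pairs with the reverse site to give a product ending at position 130: sizes 59, 24 bp.

59 bp, 24 bp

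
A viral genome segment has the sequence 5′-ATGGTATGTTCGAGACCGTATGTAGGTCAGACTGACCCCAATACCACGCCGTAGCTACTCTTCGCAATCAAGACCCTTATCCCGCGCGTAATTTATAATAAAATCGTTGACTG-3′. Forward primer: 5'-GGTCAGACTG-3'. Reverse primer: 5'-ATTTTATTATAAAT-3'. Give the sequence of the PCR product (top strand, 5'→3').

5'-GGTCAGACTGACCCCAATACCACGCCGTAGCTACTCTTCGCAATCAAGACCCTTATCCCGCGCGTAATTTATAATAAAAT-3'

The forward primer matches the template at positions 25–34.
The reverse primer's reverse complement is ATTTATAATAAAAT, which matches the template at positions 91–104.
The product is the template from position 25 through 104 (80 bp).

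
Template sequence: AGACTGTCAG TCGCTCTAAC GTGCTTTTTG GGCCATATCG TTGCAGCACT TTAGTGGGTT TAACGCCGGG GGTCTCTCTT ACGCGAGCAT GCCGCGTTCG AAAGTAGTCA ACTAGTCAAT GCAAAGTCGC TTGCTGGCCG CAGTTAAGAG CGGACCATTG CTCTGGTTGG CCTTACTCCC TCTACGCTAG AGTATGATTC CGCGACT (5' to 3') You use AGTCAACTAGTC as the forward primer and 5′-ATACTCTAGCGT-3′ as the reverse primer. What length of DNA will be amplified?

The forward primer matches the template at positions 106–117.
Taking the reverse complement of ATACTCTAGCGT gives ACGCTAGAGTAT, found at positions 184–195 on the template; the primer anneals here to the top strand with its 3' end pointing upstream.
The product runs from position 106 to position 195, so its length is 195 − 106 + 1 = 90 bp.

90 bp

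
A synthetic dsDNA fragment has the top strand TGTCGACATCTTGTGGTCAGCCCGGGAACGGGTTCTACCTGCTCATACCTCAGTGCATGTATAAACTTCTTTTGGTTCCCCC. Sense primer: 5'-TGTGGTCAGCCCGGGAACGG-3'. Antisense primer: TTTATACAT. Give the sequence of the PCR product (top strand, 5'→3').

The forward primer matches the template at positions 12–31.
Reverse complement of the reverse primer: ATGTATAAA. This occurs on the top strand at positions 57–65.
The product is the template from position 12 through 65 (54 bp).

5'-TGTGGTCAGCCCGGGAACGGGTTCTACCTGCTCATACCTCAGTGCATGTATAAA-3'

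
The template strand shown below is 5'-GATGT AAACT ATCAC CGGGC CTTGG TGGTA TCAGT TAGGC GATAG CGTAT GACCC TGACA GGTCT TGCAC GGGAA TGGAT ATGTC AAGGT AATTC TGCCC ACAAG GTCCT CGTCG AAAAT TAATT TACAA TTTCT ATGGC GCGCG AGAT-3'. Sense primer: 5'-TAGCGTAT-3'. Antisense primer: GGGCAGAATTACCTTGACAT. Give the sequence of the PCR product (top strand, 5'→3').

Scanning the template, TAGCGTAT occurs at positions 43–50; this primer anneals to the bottom strand there with its 3' end pointing downstream.
The reverse primer's reverse complement is ATGTCAAGGTAATTCTGCCC, which matches the template at positions 81–100.
The product is the template from position 43 through 100 (58 bp).

5'-TAGCGTATGACCCTGACAGGTCTTGCACGGGAATGGATATGTCAAGGTAATTCTGCCC-3'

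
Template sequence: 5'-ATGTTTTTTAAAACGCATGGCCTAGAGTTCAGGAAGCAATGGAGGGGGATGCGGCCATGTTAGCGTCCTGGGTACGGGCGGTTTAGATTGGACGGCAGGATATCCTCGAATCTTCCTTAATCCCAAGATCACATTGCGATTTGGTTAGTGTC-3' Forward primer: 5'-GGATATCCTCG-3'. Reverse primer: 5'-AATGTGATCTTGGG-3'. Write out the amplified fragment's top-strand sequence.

5'-GGATATCCTCGAATCTTCCTTAATCCCAAGATCACATT-3'

The forward primer matches the template at positions 98–108.
Reverse complement of the reverse primer: CCCAAGATCACATT. This occurs on the top strand at positions 122–135.
The product is the template from position 98 through 135 (38 bp).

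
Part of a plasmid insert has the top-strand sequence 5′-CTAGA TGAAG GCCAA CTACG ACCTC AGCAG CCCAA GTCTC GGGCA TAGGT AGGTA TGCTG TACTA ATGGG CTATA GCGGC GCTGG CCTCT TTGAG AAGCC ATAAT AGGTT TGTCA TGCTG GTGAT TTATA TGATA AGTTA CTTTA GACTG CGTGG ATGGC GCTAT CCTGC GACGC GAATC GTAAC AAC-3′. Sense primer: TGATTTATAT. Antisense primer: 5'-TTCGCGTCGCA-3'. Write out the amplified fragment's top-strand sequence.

5'-TGATTTATATGATAAGTTACTTTAGACTGCGTGGATGGCGCTATCCTGCGACGCGAA-3'

Forward primer TGATTTATAT is found on the top strand at positions 122–131.
Reverse complement of the reverse primer: TGCGACGCGAA. This occurs on the top strand at positions 168–178.
The product is the template from position 122 through 178 (57 bp).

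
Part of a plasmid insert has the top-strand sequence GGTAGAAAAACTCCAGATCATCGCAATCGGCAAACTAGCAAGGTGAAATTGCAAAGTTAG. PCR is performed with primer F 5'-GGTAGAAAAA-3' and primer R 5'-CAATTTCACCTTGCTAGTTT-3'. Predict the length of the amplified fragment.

51 bp

Scanning the template, GGTAGAAAAA occurs at positions 1–10; this primer anneals to the bottom strand there with its 3' end pointing downstream.
Reverse complement of the reverse primer: AAACTAGCAAGGTGAAATTG. This occurs on the top strand at positions 32–51.
Product length = (reverse-primer end) − (forward-primer start) + 1 = 51 − 1 + 1 = 51 bp.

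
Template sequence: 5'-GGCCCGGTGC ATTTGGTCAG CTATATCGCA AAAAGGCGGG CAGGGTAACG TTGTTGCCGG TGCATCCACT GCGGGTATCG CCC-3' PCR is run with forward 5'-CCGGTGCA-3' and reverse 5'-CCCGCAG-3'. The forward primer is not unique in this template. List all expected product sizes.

72 bp, 19 bp

The forward primer CCGGTGCA matches the top strand at positions 4–11, 57–64.
The reverse primer's reverse complement is CTGCGGG, matching at positions 69–75.
Each forward site pairs with the reverse site to give a product ending at position 75: sizes 72, 19 bp.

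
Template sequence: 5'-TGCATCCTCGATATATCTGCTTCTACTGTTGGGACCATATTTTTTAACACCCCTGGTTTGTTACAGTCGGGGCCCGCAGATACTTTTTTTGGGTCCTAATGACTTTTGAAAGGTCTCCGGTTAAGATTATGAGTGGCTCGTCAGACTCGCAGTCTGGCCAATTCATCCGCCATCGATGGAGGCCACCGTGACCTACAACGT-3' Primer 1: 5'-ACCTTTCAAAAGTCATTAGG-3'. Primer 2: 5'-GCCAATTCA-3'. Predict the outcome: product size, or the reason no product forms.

Primer 1 (ACCTTTCAAAAGTCATTAGG) has reverse complement CCTAATGACTTTTGAAAGGT, which matches the top strand at positions 95–114; primer 1 anneals to the top strand there with its 3' end pointing upstream toward position 95.
Primer 2 (GCCAATTCA) matches the top strand directly at positions 157–165; it anneals to the bottom strand with its 3' end pointing downstream toward position 165.
The 3' ends diverge (primer 1 extends toward position 1, primer 2 toward position 201), so the primers never converge on a shared product.

No product — the primers' 3' ends point away from each other.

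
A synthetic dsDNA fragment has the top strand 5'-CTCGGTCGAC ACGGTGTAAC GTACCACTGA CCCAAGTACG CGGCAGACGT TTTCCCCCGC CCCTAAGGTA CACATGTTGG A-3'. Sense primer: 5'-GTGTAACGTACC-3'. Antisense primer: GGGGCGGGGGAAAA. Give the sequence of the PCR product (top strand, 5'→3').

5'-GTGTAACGTACCACTGACCCAAGTACGCGGCAGACGTTTTCCCCCGCCCC-3'

The forward primer matches the template at positions 14–25.
Taking the reverse complement of GGGGCGGGGGAAAA gives TTTTCCCCCGCCCC, found at positions 50–63 on the template; the primer anneals here to the top strand with its 3' end pointing upstream.
The product is the template from position 14 through 63 (50 bp).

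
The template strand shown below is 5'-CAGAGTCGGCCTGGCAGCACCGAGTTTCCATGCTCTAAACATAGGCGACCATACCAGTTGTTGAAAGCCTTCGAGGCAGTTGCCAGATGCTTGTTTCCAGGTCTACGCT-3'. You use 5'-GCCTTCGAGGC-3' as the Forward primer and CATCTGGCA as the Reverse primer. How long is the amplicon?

The forward primer matches the template at positions 67–77.
Reverse complement of the reverse primer: TGCCAGATG. This occurs on the top strand at positions 81–89.
Product length = (reverse-primer end) − (forward-primer start) + 1 = 89 − 67 + 1 = 23 bp.

23 bp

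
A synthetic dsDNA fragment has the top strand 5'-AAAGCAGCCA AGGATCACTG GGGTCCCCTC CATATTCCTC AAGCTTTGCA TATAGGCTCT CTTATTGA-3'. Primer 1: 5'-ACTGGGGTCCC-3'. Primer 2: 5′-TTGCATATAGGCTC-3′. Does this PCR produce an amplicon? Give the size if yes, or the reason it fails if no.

No product — both primers anneal to the same strand and extend in the same direction.

Primer 1 (ACTGGGGTCCC) matches the top strand at positions 17–27 (3' end points downstream).
Primer 2 (TTGCATATAGGCTC) also matches the top strand directly, at positions 46–59 — its reverse complement GAGCCTATATGCAA is not present.
Both primers anneal to the bottom strand with 3' ends pointing the same way, so neither can prime synthesis back toward the other.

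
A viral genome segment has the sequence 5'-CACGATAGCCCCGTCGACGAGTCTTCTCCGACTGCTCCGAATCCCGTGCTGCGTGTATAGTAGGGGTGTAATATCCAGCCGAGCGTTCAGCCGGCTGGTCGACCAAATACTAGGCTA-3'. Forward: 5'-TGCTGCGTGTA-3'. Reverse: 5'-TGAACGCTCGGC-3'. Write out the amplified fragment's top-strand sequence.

The forward primer matches the template at positions 47–57.
Reverse complement of the reverse primer: GCCGAGCGTTCA. This occurs on the top strand at positions 78–89.
The product is the template from position 47 through 89 (43 bp).

5'-TGCTGCGTGTATAGTAGGGGTGTAATATCCAGCCGAGCGTTCA-3'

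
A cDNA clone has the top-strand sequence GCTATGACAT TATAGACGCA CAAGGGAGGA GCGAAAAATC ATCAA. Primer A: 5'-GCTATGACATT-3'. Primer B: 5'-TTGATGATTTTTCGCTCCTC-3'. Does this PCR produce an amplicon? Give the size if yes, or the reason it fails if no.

Primer A (GCTATGACATT) matches the top strand at positions 1–11; it acts as a forward primer.
Primer B's reverse complement is GAGGAGCGAAAAATCATCAA, matching the top strand at positions 26–45; it acts as a reverse primer.
The 3' ends face each other across positions 1–45, giving a 45 bp product.

Yes — a 45 bp product.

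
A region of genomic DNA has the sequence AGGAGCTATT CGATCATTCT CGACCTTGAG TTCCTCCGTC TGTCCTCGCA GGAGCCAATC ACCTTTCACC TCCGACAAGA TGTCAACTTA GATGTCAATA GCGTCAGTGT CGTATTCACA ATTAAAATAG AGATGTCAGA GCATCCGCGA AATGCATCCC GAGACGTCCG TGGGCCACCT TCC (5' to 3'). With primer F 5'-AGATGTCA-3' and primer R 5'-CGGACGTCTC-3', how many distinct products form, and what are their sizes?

Three products: 93 bp, 81 bp, 40 bp

The forward primer AGATGTCA matches the top strand at positions 78–85, 90–97, 131–138.
The reverse primer's reverse complement is GAGACGTCCG, matching at positions 161–170.
Each forward site pairs with the reverse site to give a product ending at position 170: sizes 93, 81, 40 bp.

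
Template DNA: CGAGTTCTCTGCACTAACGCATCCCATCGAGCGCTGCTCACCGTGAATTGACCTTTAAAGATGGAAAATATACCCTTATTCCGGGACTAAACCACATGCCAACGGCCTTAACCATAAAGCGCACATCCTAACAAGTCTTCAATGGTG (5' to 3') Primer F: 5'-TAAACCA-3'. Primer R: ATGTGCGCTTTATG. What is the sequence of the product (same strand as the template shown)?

5'-TAAACCACATGCCAACGGCCTTAACCATAAAGCGCACAT-3'

The forward primer matches the template at positions 88–94.
The reverse primer's reverse complement is CATAAAGCGCACAT, which matches the template at positions 113–126.
The product is the template from position 88 through 126 (39 bp).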